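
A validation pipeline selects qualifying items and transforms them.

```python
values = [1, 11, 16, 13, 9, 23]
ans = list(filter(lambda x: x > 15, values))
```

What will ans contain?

Step 1: Filter elements > 15:
  1: removed
  11: removed
  16: kept
  13: removed
  9: removed
  23: kept
Therefore ans = [16, 23].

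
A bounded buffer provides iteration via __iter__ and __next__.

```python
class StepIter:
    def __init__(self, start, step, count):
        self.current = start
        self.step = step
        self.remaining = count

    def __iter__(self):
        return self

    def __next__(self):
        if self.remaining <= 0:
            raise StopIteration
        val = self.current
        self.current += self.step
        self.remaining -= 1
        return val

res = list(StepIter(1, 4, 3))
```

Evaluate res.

Step 1: StepIter starts at 1, increments by 4, for 3 steps:
  Yield 1, then current += 4
  Yield 5, then current += 4
  Yield 9, then current += 4
Therefore res = [1, 5, 9].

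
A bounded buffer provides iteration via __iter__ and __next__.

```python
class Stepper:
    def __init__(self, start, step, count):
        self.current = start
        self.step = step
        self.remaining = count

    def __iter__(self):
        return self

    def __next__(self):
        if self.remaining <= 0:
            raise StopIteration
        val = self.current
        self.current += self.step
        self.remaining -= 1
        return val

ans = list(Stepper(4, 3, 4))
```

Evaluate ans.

Step 1: Stepper starts at 4, increments by 3, for 4 steps:
  Yield 4, then current += 3
  Yield 7, then current += 3
  Yield 10, then current += 3
  Yield 13, then current += 3
Therefore ans = [4, 7, 10, 13].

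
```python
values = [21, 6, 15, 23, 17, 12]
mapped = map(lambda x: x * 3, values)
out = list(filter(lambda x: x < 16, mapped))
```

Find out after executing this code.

Step 1: Map x * 3:
  21 -> 63
  6 -> 18
  15 -> 45
  23 -> 69
  17 -> 51
  12 -> 36
Step 2: Filter for < 16:
  63: removed
  18: removed
  45: removed
  69: removed
  51: removed
  36: removed
Therefore out = [].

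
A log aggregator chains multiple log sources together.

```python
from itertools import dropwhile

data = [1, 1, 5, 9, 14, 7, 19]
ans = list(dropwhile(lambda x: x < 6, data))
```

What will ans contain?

Step 1: dropwhile drops elements while < 6:
  1 < 6: dropped
  1 < 6: dropped
  5 < 6: dropped
  9: kept (dropping stopped)
Step 2: Remaining elements kept regardless of condition.
Therefore ans = [9, 14, 7, 19].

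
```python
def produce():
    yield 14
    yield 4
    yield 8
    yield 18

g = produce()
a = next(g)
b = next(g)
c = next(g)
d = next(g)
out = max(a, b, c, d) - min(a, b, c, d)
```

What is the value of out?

Step 1: Create generator and consume all values:
  a = next(g) = 14
  b = next(g) = 4
  c = next(g) = 8
  d = next(g) = 18
Step 2: max = 18, min = 4, out = 18 - 4 = 14.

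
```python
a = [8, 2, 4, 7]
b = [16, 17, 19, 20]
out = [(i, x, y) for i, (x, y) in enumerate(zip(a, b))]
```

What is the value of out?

Step 1: enumerate(zip(a, b)) gives index with paired elements:
  i=0: (8, 16)
  i=1: (2, 17)
  i=2: (4, 19)
  i=3: (7, 20)
Therefore out = [(0, 8, 16), (1, 2, 17), (2, 4, 19), (3, 7, 20)].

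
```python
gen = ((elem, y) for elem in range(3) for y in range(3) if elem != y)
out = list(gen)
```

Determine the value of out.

Step 1: Nested generator over range(3) x range(3) where elem != y:
  (0, 0): excluded (elem == y)
  (0, 1): included
  (0, 2): included
  (1, 0): included
  (1, 1): excluded (elem == y)
  (1, 2): included
  (2, 0): included
  (2, 1): included
  (2, 2): excluded (elem == y)
Therefore out = [(0, 1), (0, 2), (1, 0), (1, 2), (2, 0), (2, 1)].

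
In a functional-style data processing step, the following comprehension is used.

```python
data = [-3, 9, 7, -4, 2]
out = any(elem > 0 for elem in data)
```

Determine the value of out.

Step 1: Check elem > 0 for each element in [-3, 9, 7, -4, 2]:
  -3 > 0: False
  9 > 0: True
  7 > 0: True
  -4 > 0: False
  2 > 0: True
Step 2: any() returns True.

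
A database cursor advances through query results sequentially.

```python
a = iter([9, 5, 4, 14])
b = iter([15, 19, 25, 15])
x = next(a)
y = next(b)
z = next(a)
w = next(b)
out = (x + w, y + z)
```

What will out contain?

Step 1: a iterates [9, 5, 4, 14], b iterates [15, 19, 25, 15].
Step 2: x = next(a) = 9, y = next(b) = 15.
Step 3: z = next(a) = 5, w = next(b) = 19.
Step 4: out = (9 + 19, 15 + 5) = (28, 20).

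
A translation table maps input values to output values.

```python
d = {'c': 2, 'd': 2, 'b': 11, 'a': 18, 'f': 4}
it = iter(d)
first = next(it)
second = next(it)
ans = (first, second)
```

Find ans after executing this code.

Step 1: iter(d) iterates over keys: ['c', 'd', 'b', 'a', 'f'].
Step 2: first = next(it) = 'c', second = next(it) = 'd'.
Therefore ans = ('c', 'd').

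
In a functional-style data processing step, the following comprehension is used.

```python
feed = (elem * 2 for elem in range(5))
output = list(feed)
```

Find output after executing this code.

Step 1: For each elem in range(5), compute elem*2:
  elem=0: 0*2 = 0
  elem=1: 1*2 = 2
  elem=2: 2*2 = 4
  elem=3: 3*2 = 6
  elem=4: 4*2 = 8
Therefore output = [0, 2, 4, 6, 8].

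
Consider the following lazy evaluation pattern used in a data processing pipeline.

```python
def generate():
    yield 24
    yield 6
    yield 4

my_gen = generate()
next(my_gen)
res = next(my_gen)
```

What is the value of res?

Step 1: generate() creates a generator.
Step 2: next(my_gen) yields 24 (consumed and discarded).
Step 3: next(my_gen) yields 6, assigned to res.
Therefore res = 6.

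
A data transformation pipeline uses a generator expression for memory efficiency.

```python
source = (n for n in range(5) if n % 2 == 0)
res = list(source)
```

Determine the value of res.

Step 1: Filter range(5) keeping only even values:
  n=0: even, included
  n=1: odd, excluded
  n=2: even, included
  n=3: odd, excluded
  n=4: even, included
Therefore res = [0, 2, 4].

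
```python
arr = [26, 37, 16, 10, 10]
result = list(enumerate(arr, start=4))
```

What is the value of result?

Step 1: enumerate with start=4:
  (4, 26)
  (5, 37)
  (6, 16)
  (7, 10)
  (8, 10)
Therefore result = [(4, 26), (5, 37), (6, 16), (7, 10), (8, 10)].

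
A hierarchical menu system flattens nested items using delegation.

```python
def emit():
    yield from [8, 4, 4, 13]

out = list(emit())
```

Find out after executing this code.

Step 1: yield from delegates to the iterable, yielding each element.
Step 2: Collected values: [8, 4, 4, 13].
Therefore out = [8, 4, 4, 13].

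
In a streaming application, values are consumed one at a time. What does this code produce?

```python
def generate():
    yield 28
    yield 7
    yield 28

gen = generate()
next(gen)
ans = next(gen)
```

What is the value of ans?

Step 1: generate() creates a generator.
Step 2: next(gen) yields 28 (consumed and discarded).
Step 3: next(gen) yields 7, assigned to ans.
Therefore ans = 7.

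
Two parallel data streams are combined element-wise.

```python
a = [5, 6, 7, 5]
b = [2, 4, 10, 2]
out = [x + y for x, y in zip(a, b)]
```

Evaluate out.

Step 1: Add corresponding elements:
  5 + 2 = 7
  6 + 4 = 10
  7 + 10 = 17
  5 + 2 = 7
Therefore out = [7, 10, 17, 7].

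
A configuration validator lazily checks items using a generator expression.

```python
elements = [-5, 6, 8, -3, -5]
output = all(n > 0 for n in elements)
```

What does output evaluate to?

Step 1: Check n > 0 for each element in [-5, 6, 8, -3, -5]:
  -5 > 0: False
  6 > 0: True
  8 > 0: True
  -3 > 0: False
  -5 > 0: False
Step 2: all() returns False.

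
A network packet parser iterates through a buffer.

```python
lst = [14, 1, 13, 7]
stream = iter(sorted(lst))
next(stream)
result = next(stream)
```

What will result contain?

Step 1: sorted([14, 1, 13, 7]) = [1, 7, 13, 14].
Step 2: Create iterator and skip 1 elements.
Step 3: next() returns 7.
Therefore result = 7.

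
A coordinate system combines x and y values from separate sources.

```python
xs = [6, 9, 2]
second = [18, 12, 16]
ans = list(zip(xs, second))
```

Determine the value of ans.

Step 1: zip pairs elements at same index:
  Index 0: (6, 18)
  Index 1: (9, 12)
  Index 2: (2, 16)
Therefore ans = [(6, 18), (9, 12), (2, 16)].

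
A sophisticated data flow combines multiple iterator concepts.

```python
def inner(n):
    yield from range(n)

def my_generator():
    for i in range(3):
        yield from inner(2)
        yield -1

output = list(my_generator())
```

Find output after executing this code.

Step 1: For each i in range(3):
  i=0: yield from inner(2) -> [0, 1], then yield -1
  i=1: yield from inner(2) -> [0, 1], then yield -1
  i=2: yield from inner(2) -> [0, 1], then yield -1
Therefore output = [0, 1, -1, 0, 1, -1, 0, 1, -1].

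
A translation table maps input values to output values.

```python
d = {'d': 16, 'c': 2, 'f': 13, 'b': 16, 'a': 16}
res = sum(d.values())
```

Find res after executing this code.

Step 1: d.values() = [16, 2, 13, 16, 16].
Step 2: sum = 63.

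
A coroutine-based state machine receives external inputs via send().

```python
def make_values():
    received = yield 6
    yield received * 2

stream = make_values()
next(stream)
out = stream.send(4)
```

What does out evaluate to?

Step 1: next(stream) advances to first yield, producing 6.
Step 2: send(4) resumes, received = 4.
Step 3: yield received * 2 = 4 * 2 = 8.
Therefore out = 8.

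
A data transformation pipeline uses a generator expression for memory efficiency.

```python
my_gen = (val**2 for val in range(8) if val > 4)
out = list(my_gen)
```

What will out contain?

Step 1: For range(8), keep val > 4, then square:
  val=0: 0 <= 4, excluded
  val=1: 1 <= 4, excluded
  val=2: 2 <= 4, excluded
  val=3: 3 <= 4, excluded
  val=4: 4 <= 4, excluded
  val=5: 5 > 4, yield 5**2 = 25
  val=6: 6 > 4, yield 6**2 = 36
  val=7: 7 > 4, yield 7**2 = 49
Therefore out = [25, 36, 49].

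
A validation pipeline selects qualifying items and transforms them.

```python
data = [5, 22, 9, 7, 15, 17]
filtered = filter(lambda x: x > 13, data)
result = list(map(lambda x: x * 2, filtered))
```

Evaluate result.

Step 1: Filter data for elements > 13:
  5: removed
  22: kept
  9: removed
  7: removed
  15: kept
  17: kept
Step 2: Map x * 2 on filtered [22, 15, 17]:
  22 -> 44
  15 -> 30
  17 -> 34
Therefore result = [44, 30, 34].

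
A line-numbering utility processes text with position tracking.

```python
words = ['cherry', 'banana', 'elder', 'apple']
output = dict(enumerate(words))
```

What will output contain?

Step 1: enumerate pairs indices with words:
  0 -> 'cherry'
  1 -> 'banana'
  2 -> 'elder'
  3 -> 'apple'
Therefore output = {0: 'cherry', 1: 'banana', 2: 'elder', 3: 'apple'}.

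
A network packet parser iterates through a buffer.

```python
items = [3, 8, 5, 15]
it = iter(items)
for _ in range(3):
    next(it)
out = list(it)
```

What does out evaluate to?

Step 1: Create iterator over [3, 8, 5, 15].
Step 2: Advance 3 positions (consuming [3, 8, 5]).
Step 3: list() collects remaining elements: [15].
Therefore out = [15].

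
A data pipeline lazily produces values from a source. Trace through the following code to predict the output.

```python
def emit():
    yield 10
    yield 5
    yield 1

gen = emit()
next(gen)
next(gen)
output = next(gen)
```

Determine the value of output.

Step 1: emit() creates a generator.
Step 2: next(gen) yields 10 (consumed and discarded).
Step 3: next(gen) yields 5 (consumed and discarded).
Step 4: next(gen) yields 1, assigned to output.
Therefore output = 1.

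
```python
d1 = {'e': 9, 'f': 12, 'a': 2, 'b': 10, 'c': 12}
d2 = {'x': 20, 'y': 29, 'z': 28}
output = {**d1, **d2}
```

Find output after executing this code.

Step 1: Merge d1 and d2 (d2 values override on key conflicts).
Step 2: d1 has keys ['e', 'f', 'a', 'b', 'c'], d2 has keys ['x', 'y', 'z'].
Therefore output = {'e': 9, 'f': 12, 'a': 2, 'b': 10, 'c': 12, 'x': 20, 'y': 29, 'z': 28}.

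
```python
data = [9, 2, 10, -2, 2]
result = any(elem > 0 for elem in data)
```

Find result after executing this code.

Step 1: Check elem > 0 for each element in [9, 2, 10, -2, 2]:
  9 > 0: True
  2 > 0: True
  10 > 0: True
  -2 > 0: False
  2 > 0: True
Step 2: any() returns True.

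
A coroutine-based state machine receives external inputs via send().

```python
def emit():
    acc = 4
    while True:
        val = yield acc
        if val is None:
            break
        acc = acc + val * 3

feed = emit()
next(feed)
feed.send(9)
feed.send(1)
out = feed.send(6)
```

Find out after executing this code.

Step 1: next() -> yield acc=4.
Step 2: send(9) -> val=9, acc = 4 + 9*3 = 31, yield 31.
Step 3: send(1) -> val=1, acc = 31 + 1*3 = 34, yield 34.
Step 4: send(6) -> val=6, acc = 34 + 6*3 = 52, yield 52.
Therefore out = 52.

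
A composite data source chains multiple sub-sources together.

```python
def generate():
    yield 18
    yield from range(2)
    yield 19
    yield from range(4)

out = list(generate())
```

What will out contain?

Step 1: Trace yields in order:
  yield 18
  yield 0
  yield 1
  yield 19
  yield 0
  yield 1
  yield 2
  yield 3
Therefore out = [18, 0, 1, 19, 0, 1, 2, 3].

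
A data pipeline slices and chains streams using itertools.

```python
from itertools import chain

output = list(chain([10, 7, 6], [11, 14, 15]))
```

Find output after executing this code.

Step 1: chain() concatenates iterables: [10, 7, 6] + [11, 14, 15].
Therefore output = [10, 7, 6, 11, 14, 15].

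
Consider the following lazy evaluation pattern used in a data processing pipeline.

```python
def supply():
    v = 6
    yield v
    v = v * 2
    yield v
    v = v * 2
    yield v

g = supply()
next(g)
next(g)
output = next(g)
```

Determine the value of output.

Step 1: Trace through generator execution:
  Yield 1: v starts at 6, yield 6
  Yield 2: v = 6 * 2 = 12, yield 12
  Yield 3: v = 12 * 2 = 24, yield 24
Step 2: First next() gets 6, second next() gets the second value, third next() yields 24.
Therefore output = 24.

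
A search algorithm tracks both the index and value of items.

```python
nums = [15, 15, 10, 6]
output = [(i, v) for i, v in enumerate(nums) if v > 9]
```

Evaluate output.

Step 1: Filter enumerate([15, 15, 10, 6]) keeping v > 9:
  (0, 15): 15 > 9, included
  (1, 15): 15 > 9, included
  (2, 10): 10 > 9, included
  (3, 6): 6 <= 9, excluded
Therefore output = [(0, 15), (1, 15), (2, 10)].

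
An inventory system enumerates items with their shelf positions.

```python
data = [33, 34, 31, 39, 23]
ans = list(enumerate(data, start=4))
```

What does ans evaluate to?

Step 1: enumerate with start=4:
  (4, 33)
  (5, 34)
  (6, 31)
  (7, 39)
  (8, 23)
Therefore ans = [(4, 33), (5, 34), (6, 31), (7, 39), (8, 23)].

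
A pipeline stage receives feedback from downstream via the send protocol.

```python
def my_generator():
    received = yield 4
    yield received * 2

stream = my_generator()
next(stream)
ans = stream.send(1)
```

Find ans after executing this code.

Step 1: next(stream) advances to first yield, producing 4.
Step 2: send(1) resumes, received = 1.
Step 3: yield received * 2 = 1 * 2 = 2.
Therefore ans = 2.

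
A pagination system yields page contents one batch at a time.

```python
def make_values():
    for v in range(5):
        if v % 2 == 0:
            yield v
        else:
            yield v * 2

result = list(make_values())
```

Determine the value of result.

Step 1: For each v in range(5), yield v if even, else v*2:
  v=0 (even): yield 0
  v=1 (odd): yield 1*2 = 2
  v=2 (even): yield 2
  v=3 (odd): yield 3*2 = 6
  v=4 (even): yield 4
Therefore result = [0, 2, 2, 6, 4].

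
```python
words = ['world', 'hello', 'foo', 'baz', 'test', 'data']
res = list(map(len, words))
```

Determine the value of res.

Step 1: Map len() to each word:
  'world' -> 5
  'hello' -> 5
  'foo' -> 3
  'baz' -> 3
  'test' -> 4
  'data' -> 4
Therefore res = [5, 5, 3, 3, 4, 4].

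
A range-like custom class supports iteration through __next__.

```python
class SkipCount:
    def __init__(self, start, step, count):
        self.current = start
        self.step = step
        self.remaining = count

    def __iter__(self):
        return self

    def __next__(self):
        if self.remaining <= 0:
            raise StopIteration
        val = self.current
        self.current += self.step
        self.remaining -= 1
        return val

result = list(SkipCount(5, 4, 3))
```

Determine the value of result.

Step 1: SkipCount starts at 5, increments by 4, for 3 steps:
  Yield 5, then current += 4
  Yield 9, then current += 4
  Yield 13, then current += 4
Therefore result = [5, 9, 13].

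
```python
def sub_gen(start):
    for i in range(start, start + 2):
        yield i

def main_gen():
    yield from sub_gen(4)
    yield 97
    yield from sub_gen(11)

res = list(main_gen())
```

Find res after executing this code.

Step 1: main_gen() delegates to sub_gen(4):
  yield 4
  yield 5
Step 2: yield 97
Step 3: Delegates to sub_gen(11):
  yield 11
  yield 12
Therefore res = [4, 5, 97, 11, 12].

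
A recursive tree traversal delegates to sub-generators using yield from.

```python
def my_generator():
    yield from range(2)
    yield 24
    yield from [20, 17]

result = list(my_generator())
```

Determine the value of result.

Step 1: Trace yields in order:
  yield 0
  yield 1
  yield 24
  yield 20
  yield 17
Therefore result = [0, 1, 24, 20, 17].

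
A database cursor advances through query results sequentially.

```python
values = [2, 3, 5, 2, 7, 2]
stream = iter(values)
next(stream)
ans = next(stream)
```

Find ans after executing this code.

Step 1: Create iterator over [2, 3, 5, 2, 7, 2].
Step 2: next() consumes 2.
Step 3: next() returns 3.
Therefore ans = 3.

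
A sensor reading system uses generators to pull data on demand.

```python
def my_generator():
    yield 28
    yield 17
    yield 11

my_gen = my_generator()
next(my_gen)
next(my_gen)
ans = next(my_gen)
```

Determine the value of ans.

Step 1: my_generator() creates a generator.
Step 2: next(my_gen) yields 28 (consumed and discarded).
Step 3: next(my_gen) yields 17 (consumed and discarded).
Step 4: next(my_gen) yields 11, assigned to ans.
Therefore ans = 11.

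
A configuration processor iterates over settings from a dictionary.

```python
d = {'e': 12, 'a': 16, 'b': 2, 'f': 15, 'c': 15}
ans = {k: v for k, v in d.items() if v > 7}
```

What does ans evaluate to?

Step 1: Filter items where value > 7:
  'e': 12 > 7: kept
  'a': 16 > 7: kept
  'b': 2 <= 7: removed
  'f': 15 > 7: kept
  'c': 15 > 7: kept
Therefore ans = {'e': 12, 'a': 16, 'f': 15, 'c': 15}.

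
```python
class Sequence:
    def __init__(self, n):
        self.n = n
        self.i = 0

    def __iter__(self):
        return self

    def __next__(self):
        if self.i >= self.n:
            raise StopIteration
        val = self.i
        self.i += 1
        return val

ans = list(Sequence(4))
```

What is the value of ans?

Step 1: Sequence(4) creates an iterator counting 0 to 3.
Step 2: list() consumes all values: [0, 1, 2, 3].
Therefore ans = [0, 1, 2, 3].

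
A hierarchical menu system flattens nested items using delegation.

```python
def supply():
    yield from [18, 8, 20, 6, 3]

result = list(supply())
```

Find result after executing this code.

Step 1: yield from delegates to the iterable, yielding each element.
Step 2: Collected values: [18, 8, 20, 6, 3].
Therefore result = [18, 8, 20, 6, 3].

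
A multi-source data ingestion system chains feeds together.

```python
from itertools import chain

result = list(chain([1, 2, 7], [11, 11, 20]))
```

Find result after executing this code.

Step 1: chain() concatenates iterables: [1, 2, 7] + [11, 11, 20].
Therefore result = [1, 2, 7, 11, 11, 20].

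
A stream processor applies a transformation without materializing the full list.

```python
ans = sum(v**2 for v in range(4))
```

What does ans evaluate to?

Step 1: Compute v**2 for each v in range(4):
  v=0: 0**2 = 0
  v=1: 1**2 = 1
  v=2: 2**2 = 4
  v=3: 3**2 = 9
Step 2: sum = 0 + 1 + 4 + 9 = 14.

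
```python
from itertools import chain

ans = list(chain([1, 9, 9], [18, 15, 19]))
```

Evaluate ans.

Step 1: chain() concatenates iterables: [1, 9, 9] + [18, 15, 19].
Therefore ans = [1, 9, 9, 18, 15, 19].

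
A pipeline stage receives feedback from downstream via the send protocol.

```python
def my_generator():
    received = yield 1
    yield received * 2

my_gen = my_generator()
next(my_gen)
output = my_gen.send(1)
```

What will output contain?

Step 1: next(my_gen) advances to first yield, producing 1.
Step 2: send(1) resumes, received = 1.
Step 3: yield received * 2 = 1 * 2 = 2.
Therefore output = 2.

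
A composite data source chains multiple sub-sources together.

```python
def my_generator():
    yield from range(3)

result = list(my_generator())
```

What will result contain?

Step 1: yield from delegates to the iterable, yielding each element.
Step 2: Collected values: [0, 1, 2].
Therefore result = [0, 1, 2].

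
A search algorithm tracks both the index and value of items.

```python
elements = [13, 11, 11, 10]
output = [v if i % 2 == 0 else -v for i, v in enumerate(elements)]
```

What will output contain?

Step 1: For each (i, v), keep v if i is even, negate if odd:
  i=0 (even): keep 13
  i=1 (odd): negate to -11
  i=2 (even): keep 11
  i=3 (odd): negate to -10
Therefore output = [13, -11, 11, -10].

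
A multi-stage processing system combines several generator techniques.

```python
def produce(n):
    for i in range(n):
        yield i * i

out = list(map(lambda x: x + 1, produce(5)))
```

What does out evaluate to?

Step 1: produce(5) yields squares: [0, 1, 4, 9, 16].
Step 2: map adds 1 to each: [1, 2, 5, 10, 17].
Therefore out = [1, 2, 5, 10, 17].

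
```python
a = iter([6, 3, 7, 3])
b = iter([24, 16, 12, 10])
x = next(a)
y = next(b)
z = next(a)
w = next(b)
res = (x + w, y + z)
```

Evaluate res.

Step 1: a iterates [6, 3, 7, 3], b iterates [24, 16, 12, 10].
Step 2: x = next(a) = 6, y = next(b) = 24.
Step 3: z = next(a) = 3, w = next(b) = 16.
Step 4: res = (6 + 16, 24 + 3) = (22, 27).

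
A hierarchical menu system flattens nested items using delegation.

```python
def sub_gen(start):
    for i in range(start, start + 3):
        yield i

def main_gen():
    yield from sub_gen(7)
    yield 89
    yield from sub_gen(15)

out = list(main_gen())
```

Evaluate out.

Step 1: main_gen() delegates to sub_gen(7):
  yield 7
  yield 8
  yield 9
Step 2: yield 89
Step 3: Delegates to sub_gen(15):
  yield 15
  yield 16
  yield 17
Therefore out = [7, 8, 9, 89, 15, 16, 17].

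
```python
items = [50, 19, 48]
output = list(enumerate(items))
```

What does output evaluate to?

Step 1: enumerate pairs each element with its index:
  (0, 50)
  (1, 19)
  (2, 48)
Therefore output = [(0, 50), (1, 19), (2, 48)].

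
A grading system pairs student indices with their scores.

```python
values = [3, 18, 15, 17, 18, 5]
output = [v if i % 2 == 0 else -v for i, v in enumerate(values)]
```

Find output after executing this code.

Step 1: For each (i, v), keep v if i is even, negate if odd:
  i=0 (even): keep 3
  i=1 (odd): negate to -18
  i=2 (even): keep 15
  i=3 (odd): negate to -17
  i=4 (even): keep 18
  i=5 (odd): negate to -5
Therefore output = [3, -18, 15, -17, 18, -5].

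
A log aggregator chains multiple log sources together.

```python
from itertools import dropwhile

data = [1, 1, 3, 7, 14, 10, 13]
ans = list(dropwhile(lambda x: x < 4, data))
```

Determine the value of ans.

Step 1: dropwhile drops elements while < 4:
  1 < 4: dropped
  1 < 4: dropped
  3 < 4: dropped
  7: kept (dropping stopped)
Step 2: Remaining elements kept regardless of condition.
Therefore ans = [7, 14, 10, 13].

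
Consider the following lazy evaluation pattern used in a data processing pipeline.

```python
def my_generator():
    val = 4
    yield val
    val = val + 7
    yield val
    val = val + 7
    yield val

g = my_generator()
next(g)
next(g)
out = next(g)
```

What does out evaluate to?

Step 1: Trace through generator execution:
  Yield 1: val starts at 4, yield 4
  Yield 2: val = 4 + 7 = 11, yield 11
  Yield 3: val = 11 + 7 = 18, yield 18
Step 2: First next() gets 4, second next() gets the second value, third next() yields 18.
Therefore out = 18.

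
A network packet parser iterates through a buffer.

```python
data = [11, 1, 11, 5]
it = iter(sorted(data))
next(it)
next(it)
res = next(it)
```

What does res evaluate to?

Step 1: sorted([11, 1, 11, 5]) = [1, 5, 11, 11].
Step 2: Create iterator and skip 2 elements.
Step 3: next() returns 11.
Therefore res = 11.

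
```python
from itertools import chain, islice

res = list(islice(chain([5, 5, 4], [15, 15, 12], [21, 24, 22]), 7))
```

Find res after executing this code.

Step 1: chain([5, 5, 4], [15, 15, 12], [21, 24, 22]) = [5, 5, 4, 15, 15, 12, 21, 24, 22].
Step 2: islice takes first 7 elements: [5, 5, 4, 15, 15, 12, 21].
Therefore res = [5, 5, 4, 15, 15, 12, 21].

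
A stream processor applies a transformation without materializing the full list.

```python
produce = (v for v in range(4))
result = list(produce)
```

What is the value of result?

Step 1: Generator expression iterates range(4): [0, 1, 2, 3].
Step 2: list() collects all values.
Therefore result = [0, 1, 2, 3].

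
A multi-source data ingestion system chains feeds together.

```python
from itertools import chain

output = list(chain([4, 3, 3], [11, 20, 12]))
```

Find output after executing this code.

Step 1: chain() concatenates iterables: [4, 3, 3] + [11, 20, 12].
Therefore output = [4, 3, 3, 11, 20, 12].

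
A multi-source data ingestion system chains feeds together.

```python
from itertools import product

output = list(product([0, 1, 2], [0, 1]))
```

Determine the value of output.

Step 1: product([0, 1, 2], [0, 1]) gives all pairs:
  (0, 0)
  (0, 1)
  (1, 0)
  (1, 1)
  (2, 0)
  (2, 1)
Therefore output = [(0, 0), (0, 1), (1, 0), (1, 1), (2, 0), (2, 1)].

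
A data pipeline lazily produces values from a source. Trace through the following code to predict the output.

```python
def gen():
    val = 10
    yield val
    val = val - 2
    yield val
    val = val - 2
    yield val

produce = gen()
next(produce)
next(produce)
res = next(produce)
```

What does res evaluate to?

Step 1: Trace through generator execution:
  Yield 1: val starts at 10, yield 10
  Yield 2: val = 10 - 2 = 8, yield 8
  Yield 3: val = 8 - 2 = 6, yield 6
Step 2: First next() gets 10, second next() gets the second value, third next() yields 6.
Therefore res = 6.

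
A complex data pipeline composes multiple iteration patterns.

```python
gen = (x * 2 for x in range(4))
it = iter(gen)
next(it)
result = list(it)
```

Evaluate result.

Step 1: Generator produces [0, 2, 4, 6].
Step 2: next(it) consumes first element (0).
Step 3: list(it) collects remaining: [2, 4, 6].
Therefore result = [2, 4, 6].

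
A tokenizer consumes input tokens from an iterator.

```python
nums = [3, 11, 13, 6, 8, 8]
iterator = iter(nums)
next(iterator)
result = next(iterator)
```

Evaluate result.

Step 1: Create iterator over [3, 11, 13, 6, 8, 8].
Step 2: next() consumes 3.
Step 3: next() returns 11.
Therefore result = 11.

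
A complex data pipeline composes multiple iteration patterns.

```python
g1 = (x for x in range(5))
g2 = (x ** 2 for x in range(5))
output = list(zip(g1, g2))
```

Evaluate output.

Step 1: g1 produces [0, 1, 2, 3, 4].
Step 2: g2 produces [0, 1, 4, 9, 16].
Step 3: zip pairs them: [(0, 0), (1, 1), (2, 4), (3, 9), (4, 16)].
Therefore output = [(0, 0), (1, 1), (2, 4), (3, 9), (4, 16)].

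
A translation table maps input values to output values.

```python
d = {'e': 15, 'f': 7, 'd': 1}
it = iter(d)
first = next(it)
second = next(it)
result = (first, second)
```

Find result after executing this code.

Step 1: iter(d) iterates over keys: ['e', 'f', 'd'].
Step 2: first = next(it) = 'e', second = next(it) = 'f'.
Therefore result = ('e', 'f').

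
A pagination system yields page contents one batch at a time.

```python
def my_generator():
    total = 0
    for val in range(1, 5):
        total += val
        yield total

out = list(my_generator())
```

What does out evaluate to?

Step 1: Generator accumulates running sum:
  val=1: total = 1, yield 1
  val=2: total = 3, yield 3
  val=3: total = 6, yield 6
  val=4: total = 10, yield 10
Therefore out = [1, 3, 6, 10].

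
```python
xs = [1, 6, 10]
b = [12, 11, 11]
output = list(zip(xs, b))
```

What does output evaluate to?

Step 1: zip pairs elements at same index:
  Index 0: (1, 12)
  Index 1: (6, 11)
  Index 2: (10, 11)
Therefore output = [(1, 12), (6, 11), (10, 11)].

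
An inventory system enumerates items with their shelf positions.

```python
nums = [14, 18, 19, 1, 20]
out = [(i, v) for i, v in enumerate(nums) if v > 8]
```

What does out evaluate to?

Step 1: Filter enumerate([14, 18, 19, 1, 20]) keeping v > 8:
  (0, 14): 14 > 8, included
  (1, 18): 18 > 8, included
  (2, 19): 19 > 8, included
  (3, 1): 1 <= 8, excluded
  (4, 20): 20 > 8, included
Therefore out = [(0, 14), (1, 18), (2, 19), (4, 20)].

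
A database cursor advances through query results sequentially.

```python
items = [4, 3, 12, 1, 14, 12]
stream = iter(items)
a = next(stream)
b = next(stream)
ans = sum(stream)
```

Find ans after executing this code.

Step 1: Create iterator over [4, 3, 12, 1, 14, 12].
Step 2: a = next() = 4, b = next() = 3.
Step 3: sum() of remaining [12, 1, 14, 12] = 39.
Therefore ans = 39.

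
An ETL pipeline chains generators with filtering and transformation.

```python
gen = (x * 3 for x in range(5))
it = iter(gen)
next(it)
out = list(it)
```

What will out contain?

Step 1: Generator produces [0, 3, 6, 9, 12].
Step 2: next(it) consumes first element (0).
Step 3: list(it) collects remaining: [3, 6, 9, 12].
Therefore out = [3, 6, 9, 12].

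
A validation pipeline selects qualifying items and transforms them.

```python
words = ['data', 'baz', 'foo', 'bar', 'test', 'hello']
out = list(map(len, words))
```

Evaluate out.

Step 1: Map len() to each word:
  'data' -> 4
  'baz' -> 3
  'foo' -> 3
  'bar' -> 3
  'test' -> 4
  'hello' -> 5
Therefore out = [4, 3, 3, 3, 4, 5].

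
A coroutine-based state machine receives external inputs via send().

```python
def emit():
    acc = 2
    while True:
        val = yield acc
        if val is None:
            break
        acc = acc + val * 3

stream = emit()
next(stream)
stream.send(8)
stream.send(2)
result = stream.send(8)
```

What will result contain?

Step 1: next() -> yield acc=2.
Step 2: send(8) -> val=8, acc = 2 + 8*3 = 26, yield 26.
Step 3: send(2) -> val=2, acc = 26 + 2*3 = 32, yield 32.
Step 4: send(8) -> val=8, acc = 32 + 8*3 = 56, yield 56.
Therefore result = 56.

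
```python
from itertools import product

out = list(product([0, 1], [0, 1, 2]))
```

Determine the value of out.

Step 1: product([0, 1], [0, 1, 2]) gives all pairs:
  (0, 0)
  (0, 1)
  (0, 2)
  (1, 0)
  (1, 1)
  (1, 2)
Therefore out = [(0, 0), (0, 1), (0, 2), (1, 0), (1, 1), (1, 2)].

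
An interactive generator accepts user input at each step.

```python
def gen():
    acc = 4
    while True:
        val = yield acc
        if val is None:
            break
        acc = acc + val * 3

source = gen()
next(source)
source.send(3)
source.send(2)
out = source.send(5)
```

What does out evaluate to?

Step 1: next() -> yield acc=4.
Step 2: send(3) -> val=3, acc = 4 + 3*3 = 13, yield 13.
Step 3: send(2) -> val=2, acc = 13 + 2*3 = 19, yield 19.
Step 4: send(5) -> val=5, acc = 19 + 5*3 = 34, yield 34.
Therefore out = 34.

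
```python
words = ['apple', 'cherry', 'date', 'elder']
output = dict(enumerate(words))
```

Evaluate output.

Step 1: enumerate pairs indices with words:
  0 -> 'apple'
  1 -> 'cherry'
  2 -> 'date'
  3 -> 'elder'
Therefore output = {0: 'apple', 1: 'cherry', 2: 'date', 3: 'elder'}.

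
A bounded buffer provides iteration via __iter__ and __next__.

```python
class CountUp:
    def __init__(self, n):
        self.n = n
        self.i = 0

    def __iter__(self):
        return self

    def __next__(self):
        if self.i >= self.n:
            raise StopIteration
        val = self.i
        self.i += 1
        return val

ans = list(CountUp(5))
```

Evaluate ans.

Step 1: CountUp(5) creates an iterator counting 0 to 4.
Step 2: list() consumes all values: [0, 1, 2, 3, 4].
Therefore ans = [0, 1, 2, 3, 4].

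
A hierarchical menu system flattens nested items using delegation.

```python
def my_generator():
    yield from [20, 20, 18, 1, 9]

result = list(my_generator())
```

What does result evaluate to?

Step 1: yield from delegates to the iterable, yielding each element.
Step 2: Collected values: [20, 20, 18, 1, 9].
Therefore result = [20, 20, 18, 1, 9].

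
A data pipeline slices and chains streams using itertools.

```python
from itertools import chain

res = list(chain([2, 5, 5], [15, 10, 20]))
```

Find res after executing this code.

Step 1: chain() concatenates iterables: [2, 5, 5] + [15, 10, 20].
Therefore res = [2, 5, 5, 15, 10, 20].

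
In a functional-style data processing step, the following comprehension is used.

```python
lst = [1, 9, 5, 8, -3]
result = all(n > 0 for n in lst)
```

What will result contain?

Step 1: Check n > 0 for each element in [1, 9, 5, 8, -3]:
  1 > 0: True
  9 > 0: True
  5 > 0: True
  8 > 0: True
  -3 > 0: False
Step 2: all() returns False.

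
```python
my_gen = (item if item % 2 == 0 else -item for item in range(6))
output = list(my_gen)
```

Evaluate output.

Step 1: For each item in range(6), yield item if even, else -item:
  item=0: even, yield 0
  item=1: odd, yield -1
  item=2: even, yield 2
  item=3: odd, yield -3
  item=4: even, yield 4
  item=5: odd, yield -5
Therefore output = [0, -1, 2, -3, 4, -5].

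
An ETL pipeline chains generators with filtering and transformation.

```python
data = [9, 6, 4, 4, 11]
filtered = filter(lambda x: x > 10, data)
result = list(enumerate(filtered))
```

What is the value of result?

Step 1: Filter [9, 6, 4, 4, 11] for > 10: [11].
Step 2: enumerate re-indexes from 0: [(0, 11)].
Therefore result = [(0, 11)].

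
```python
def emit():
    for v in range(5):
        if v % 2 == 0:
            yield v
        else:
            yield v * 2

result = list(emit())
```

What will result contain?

Step 1: For each v in range(5), yield v if even, else v*2:
  v=0 (even): yield 0
  v=1 (odd): yield 1*2 = 2
  v=2 (even): yield 2
  v=3 (odd): yield 3*2 = 6
  v=4 (even): yield 4
Therefore result = [0, 2, 2, 6, 4].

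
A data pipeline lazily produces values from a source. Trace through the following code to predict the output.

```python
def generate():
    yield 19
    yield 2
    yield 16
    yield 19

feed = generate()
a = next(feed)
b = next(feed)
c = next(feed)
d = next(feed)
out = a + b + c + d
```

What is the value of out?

Step 1: Create generator and consume all values:
  a = next(feed) = 19
  b = next(feed) = 2
  c = next(feed) = 16
  d = next(feed) = 19
Step 2: out = 19 + 2 + 16 + 19 = 56.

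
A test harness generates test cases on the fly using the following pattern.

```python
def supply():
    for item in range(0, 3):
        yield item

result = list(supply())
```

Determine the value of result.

Step 1: The generator yields each value from range(0, 3).
Step 2: list() consumes all yields: [0, 1, 2].
Therefore result = [0, 1, 2].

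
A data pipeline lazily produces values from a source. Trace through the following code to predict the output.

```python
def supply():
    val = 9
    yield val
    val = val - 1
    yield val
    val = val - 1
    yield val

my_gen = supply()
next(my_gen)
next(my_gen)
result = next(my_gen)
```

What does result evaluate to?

Step 1: Trace through generator execution:
  Yield 1: val starts at 9, yield 9
  Yield 2: val = 9 - 1 = 8, yield 8
  Yield 3: val = 8 - 1 = 7, yield 7
Step 2: First next() gets 9, second next() gets the second value, third next() yields 7.
Therefore result = 7.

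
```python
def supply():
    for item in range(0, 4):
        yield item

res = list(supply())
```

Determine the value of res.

Step 1: The generator yields each value from range(0, 4).
Step 2: list() consumes all yields: [0, 1, 2, 3].
Therefore res = [0, 1, 2, 3].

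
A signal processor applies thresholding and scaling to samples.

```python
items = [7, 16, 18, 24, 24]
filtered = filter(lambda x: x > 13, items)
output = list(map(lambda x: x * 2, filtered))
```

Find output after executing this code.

Step 1: Filter items for elements > 13:
  7: removed
  16: kept
  18: kept
  24: kept
  24: kept
Step 2: Map x * 2 on filtered [16, 18, 24, 24]:
  16 -> 32
  18 -> 36
  24 -> 48
  24 -> 48
Therefore output = [32, 36, 48, 48].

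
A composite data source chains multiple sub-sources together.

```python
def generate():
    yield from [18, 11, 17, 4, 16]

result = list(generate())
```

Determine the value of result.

Step 1: yield from delegates to the iterable, yielding each element.
Step 2: Collected values: [18, 11, 17, 4, 16].
Therefore result = [18, 11, 17, 4, 16].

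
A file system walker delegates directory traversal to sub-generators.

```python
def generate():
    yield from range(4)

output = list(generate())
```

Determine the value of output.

Step 1: yield from delegates to the iterable, yielding each element.
Step 2: Collected values: [0, 1, 2, 3].
Therefore output = [0, 1, 2, 3].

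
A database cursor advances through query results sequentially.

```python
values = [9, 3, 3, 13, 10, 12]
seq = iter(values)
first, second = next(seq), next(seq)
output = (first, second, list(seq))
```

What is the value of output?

Step 1: Create iterator over [9, 3, 3, 13, 10, 12].
Step 2: first = 9, second = 3.
Step 3: Remaining elements: [3, 13, 10, 12].
Therefore output = (9, 3, [3, 13, 10, 12]).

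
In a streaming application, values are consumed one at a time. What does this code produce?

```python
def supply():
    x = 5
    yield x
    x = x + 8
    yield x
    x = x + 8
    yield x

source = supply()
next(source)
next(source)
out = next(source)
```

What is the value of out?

Step 1: Trace through generator execution:
  Yield 1: x starts at 5, yield 5
  Yield 2: x = 5 + 8 = 13, yield 13
  Yield 3: x = 13 + 8 = 21, yield 21
Step 2: First next() gets 5, second next() gets the second value, third next() yields 21.
Therefore out = 21.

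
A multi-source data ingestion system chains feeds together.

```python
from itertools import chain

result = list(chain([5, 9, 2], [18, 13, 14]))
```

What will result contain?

Step 1: chain() concatenates iterables: [5, 9, 2] + [18, 13, 14].
Therefore result = [5, 9, 2, 18, 13, 14].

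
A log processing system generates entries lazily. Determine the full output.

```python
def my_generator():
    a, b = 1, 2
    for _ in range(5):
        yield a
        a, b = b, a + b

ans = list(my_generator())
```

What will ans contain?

Step 1: Fibonacci-like sequence starting with a=1, b=2:
  Iteration 1: yield a=1, then a,b = 2,3
  Iteration 2: yield a=2, then a,b = 3,5
  Iteration 3: yield a=3, then a,b = 5,8
  Iteration 4: yield a=5, then a,b = 8,13
  Iteration 5: yield a=8, then a,b = 13,21
Therefore ans = [1, 2, 3, 5, 8].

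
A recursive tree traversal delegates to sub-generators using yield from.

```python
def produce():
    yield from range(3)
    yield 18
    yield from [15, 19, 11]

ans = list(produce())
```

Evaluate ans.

Step 1: Trace yields in order:
  yield 0
  yield 1
  yield 2
  yield 18
  yield 15
  yield 19
  yield 11
Therefore ans = [0, 1, 2, 18, 15, 19, 11].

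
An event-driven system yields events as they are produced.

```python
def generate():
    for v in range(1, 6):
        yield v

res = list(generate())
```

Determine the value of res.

Step 1: The generator yields each value from range(1, 6).
Step 2: list() consumes all yields: [1, 2, 3, 4, 5].
Therefore res = [1, 2, 3, 4, 5].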